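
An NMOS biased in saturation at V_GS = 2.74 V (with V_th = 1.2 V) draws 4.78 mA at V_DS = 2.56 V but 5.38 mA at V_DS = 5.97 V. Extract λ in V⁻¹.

λ = 0.0406 V⁻¹

With V_GS fixed, I_D ∝ (1 + λ V_DS) in saturation, so I_D2/I_D1 = (1 + λ V_DS2)/(1 + λ V_DS1).
5.38/4.78 = 1.126 = (1 + 5.97 λ)/(1 + 2.56 λ).
Solving: λ (I_D1 V_DS2 − I_D2 V_DS1) = I_D2 − I_D1, so λ = (5.38 − 4.78) / (4.78 × 5.97 − 5.38 × 2.56) = 0.6 / 14.8 = 0.0406 V⁻¹.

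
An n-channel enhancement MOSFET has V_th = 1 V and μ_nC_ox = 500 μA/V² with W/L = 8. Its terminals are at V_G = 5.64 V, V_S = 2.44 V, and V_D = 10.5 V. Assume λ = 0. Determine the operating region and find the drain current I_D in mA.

Saturation; I_D = 9.68 mA

V_GS = V_G − V_S = 5.64 − 2.44 = 3.2 V; V_DS = V_D − V_S = 10.5 − 2.44 = 8.06 V.
k_n = μ_nC_ox · (W/L) = 4 mA/V².
V_ov = V_GS − V_th = 3.2 − 1 = 2.2 V.
Since V_DS = 8.06 V ≥ V_ov = 2.2 V, the device is in saturation.
I_D = ½ k_n V_ov² = 0.5 × 4 × 2.2² = 9.68 mA.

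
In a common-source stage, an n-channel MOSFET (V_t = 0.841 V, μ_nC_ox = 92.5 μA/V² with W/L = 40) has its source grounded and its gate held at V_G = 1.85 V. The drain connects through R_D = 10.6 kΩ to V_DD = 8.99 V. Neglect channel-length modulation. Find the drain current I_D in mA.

I_D = 0.824 mA

V_GS = V_G = 1.85 V, so V_ov = 1.85 − 0.841 = 1.01 V.
k_n = μ_nC_ox · (W/L) = 3.7 mA/V².
Assume saturation: I_D = ½ k_n V_ov² = 0.5 × 3.7 × 1.01² = 1.88 mA, giving V_DS = V_DD − I_D R_D = 8.99 − 1.88 × 10.6 = -11 V.
But -11 V < V_ov = 1.01 V, so the device is actually in triode.
In triode I_D = k_n[V_ov V_DS − ½ V_DS²] and I_D = (V_DD − V_DS)/R_D. Equating: 19.6 V_DS² − 40.57 V_DS + 8.99 = 0, giving V_DS = 0.252 V (the root below V_ov).
I_D = (8.99 − 0.252) / 10.6 = 0.824 mA.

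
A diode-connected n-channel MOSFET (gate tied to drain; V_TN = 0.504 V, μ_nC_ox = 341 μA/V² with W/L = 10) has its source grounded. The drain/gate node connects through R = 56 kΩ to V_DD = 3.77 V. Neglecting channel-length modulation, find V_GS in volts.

With gate tied to drain, V_GS = V_DS ≥ V_GS − V_TN, so the device is in saturation.
k_n = μ_nC_ox · (W/L) = 3.41 mA/V².
KCL at the drain: ½ k_n (V_GS − V_TN)² = (V_DD − V_GS)/R.
Let x = V_GS − 0.504. Then 95.5 x² + x − 3.266 = 0, giving x = 0.18 V (positive root), so V_GS = 0.684 V.
I_D = (V_DD − V_GS)/R = (3.77 − 0.684) / 56 = 0.0551 mA.

V_GS = 0.684 V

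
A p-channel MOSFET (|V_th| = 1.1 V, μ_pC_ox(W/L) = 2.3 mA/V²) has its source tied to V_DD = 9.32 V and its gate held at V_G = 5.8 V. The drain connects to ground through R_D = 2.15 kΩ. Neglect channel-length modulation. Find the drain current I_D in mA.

V_SG = V_DD − V_G = 9.32 − 5.8 = 3.52 V, so V_ov = 3.52 − 1.1 = 2.42 V.
Assume saturation: I_D = ½ k_p V_ov² = 0.5 × 2.3 × 2.42² = 6.73 mA, giving V_SD = V_DD − I_D R_D = 9.32 − 6.73 × 2.15 = -5.16 V.
But -5.16 V < V_ov = 2.42 V, so the device is actually in triode.
In triode I_D = k_p[V_ov V_SD − ½ V_SD²] and I_D = (V_DD − V_SD)/R_D. Equating: 2.47 V_SD² − 12.97 V_SD + 9.32 = 0, giving V_SD = 0.86 V (the root below V_ov).
I_D = (9.32 − 0.86) / 2.15 = 3.94 mA.

I_D = 3.94 mA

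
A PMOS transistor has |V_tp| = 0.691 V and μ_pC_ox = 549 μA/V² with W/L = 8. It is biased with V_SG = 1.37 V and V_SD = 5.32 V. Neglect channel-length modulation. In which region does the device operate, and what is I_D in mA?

k_p = μ_pC_ox · (W/L) = 4.392 mA/V².
V_ov = V_SG − |V_tp| = 1.37 − 0.691 = 0.679 V.
Since V_SD = 5.32 V ≥ V_ov = 0.679 V, the device is in saturation.
I_D = ½ k_p V_ov² = 0.5 × 4.392 × 0.679² = 1.01 mA.

Saturation; I_D = 1.01 mA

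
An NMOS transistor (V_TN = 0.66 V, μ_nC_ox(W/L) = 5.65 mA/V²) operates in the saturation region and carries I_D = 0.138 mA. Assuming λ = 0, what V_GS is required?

In saturation I_D = ½ k_n (V_GS − V_TN)², so V_GS − V_TN = √(2 I_D / k_n) = √(2 × 0.138 / 5.65) = 0.221 V.
V_GS = 0.66 + 0.221 = 0.881 V.

V_GS = 0.881 V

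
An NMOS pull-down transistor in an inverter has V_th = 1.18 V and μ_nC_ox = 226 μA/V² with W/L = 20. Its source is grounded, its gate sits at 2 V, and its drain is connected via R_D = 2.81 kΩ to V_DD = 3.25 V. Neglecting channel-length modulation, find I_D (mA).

I_D = 1.03 mA

V_GS = V_G = 2 V, so V_ov = 2 − 1.18 = 0.82 V.
k_n = μ_nC_ox · (W/L) = 4.52 mA/V².
Assume saturation: I_D = ½ k_n V_ov² = 0.5 × 4.52 × 0.82² = 1.52 mA, giving V_DS = V_DD − I_D R_D = 3.25 − 1.52 × 2.81 = -1.02 V.
But -1.02 V < V_ov = 0.82 V, so the device is actually in triode.
In triode I_D = k_n[V_ov V_DS − ½ V_DS²] and I_D = (V_DD − V_DS)/R_D. Equating: 6.35 V_DS² − 11.41 V_DS + 3.25 = 0, giving V_DS = 0.355 V (the root below V_ov).
I_D = (3.25 − 0.355) / 2.81 = 1.03 mA.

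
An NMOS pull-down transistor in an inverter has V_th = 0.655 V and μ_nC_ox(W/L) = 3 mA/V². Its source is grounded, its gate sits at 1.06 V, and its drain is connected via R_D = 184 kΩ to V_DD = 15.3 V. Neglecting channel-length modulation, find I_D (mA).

V_GS = V_G = 1.06 V, so V_ov = 1.06 − 0.655 = 0.405 V.
Assume saturation: I_D = ½ k_n V_ov² = 0.5 × 3 × 0.405² = 0.246 mA, giving V_DS = V_DD − I_D R_D = 15.3 − 0.246 × 184 = -30 V.
But -30 V < V_ov = 0.405 V, so the device is actually in triode.
In triode I_D = k_n[V_ov V_DS − ½ V_DS²] and I_D = (V_DD − V_DS)/R_D. Equating: 276 V_DS² − 224.6 V_DS + 15.3 = 0, giving V_DS = 0.0751 V (the root below V_ov).
I_D = (15.3 − 0.0751) / 184 = 0.0827 mA.

I_D = 0.0827 mA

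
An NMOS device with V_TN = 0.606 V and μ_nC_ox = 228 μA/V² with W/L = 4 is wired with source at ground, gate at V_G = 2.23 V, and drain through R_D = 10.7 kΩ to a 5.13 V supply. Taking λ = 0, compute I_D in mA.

I_D = 0.448 mA

V_GS = V_G = 2.23 V, so V_ov = 2.23 − 0.606 = 1.62 V.
k_n = μ_nC_ox · (W/L) = 0.912 mA/V².
Assume saturation: I_D = ½ k_n V_ov² = 0.5 × 0.912 × 1.62² = 1.2 mA, giving V_DS = V_DD − I_D R_D = 5.13 − 1.2 × 10.7 = -7.74 V.
But -7.74 V < V_ov = 1.62 V, so the device is actually in triode.
In triode I_D = k_n[V_ov V_DS − ½ V_DS²] and I_D = (V_DD − V_DS)/R_D. Equating: 4.88 V_DS² − 16.85 V_DS + 5.13 = 0, giving V_DS = 0.337 V (the root below V_ov).
I_D = (5.13 − 0.337) / 10.7 = 0.448 mA.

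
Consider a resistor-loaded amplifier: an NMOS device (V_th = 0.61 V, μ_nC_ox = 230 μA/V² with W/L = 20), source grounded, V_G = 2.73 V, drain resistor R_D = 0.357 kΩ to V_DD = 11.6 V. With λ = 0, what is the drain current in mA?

V_GS = V_G = 2.73 V, so V_ov = 2.73 − 0.61 = 2.12 V.
k_n = μ_nC_ox · (W/L) = 4.6 mA/V².
Assume saturation: I_D = ½ k_n V_ov² = 0.5 × 4.6 × 2.12² = 10.3 mA, giving V_DS = V_DD − I_D R_D = 11.6 − 10.3 × 0.357 = 7.91 V.
V_DS = 7.91 V ≥ V_ov = 2.12 V, confirming saturation.

I_D = 10.3 mA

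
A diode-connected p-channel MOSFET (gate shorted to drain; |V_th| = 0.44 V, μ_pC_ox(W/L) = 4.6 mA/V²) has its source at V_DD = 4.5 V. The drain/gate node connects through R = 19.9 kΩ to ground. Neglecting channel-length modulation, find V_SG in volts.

With gate tied to drain, V_SG = V_SD ≥ V_SG − |V_th|, so the device is in saturation.
KCL at the drain: ½ k_p (V_SG − |V_th|)² = (V_DD − V_SG)/R.
Let x = V_SG − 0.44. Then 45.8 x² + x − 4.06 = 0, giving x = 0.287 V (positive root), so V_SG = 0.727 V.
I_D = (V_DD − V_SG)/R = (4.5 − 0.727) / 19.9 = 0.19 mA.

V_SG = 0.727 V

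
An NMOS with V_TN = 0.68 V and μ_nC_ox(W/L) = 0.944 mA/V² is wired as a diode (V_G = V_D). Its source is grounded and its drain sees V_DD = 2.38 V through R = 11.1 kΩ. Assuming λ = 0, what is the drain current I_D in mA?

With gate tied to drain, V_GS = V_DS ≥ V_GS − V_TN, so the device is in saturation.
KCL at the drain: ½ k_n (V_GS − V_TN)² = (V_DD − V_GS)/R.
Let x = V_GS − 0.68. Then 5.24 x² + x − 1.7 = 0, giving x = 0.482 V (positive root), so V_GS = 1.16 V.
I_D = (V_DD − V_GS)/R = (2.38 − 1.16) / 11.1 = 0.11 mA.

I_D = 0.110 mA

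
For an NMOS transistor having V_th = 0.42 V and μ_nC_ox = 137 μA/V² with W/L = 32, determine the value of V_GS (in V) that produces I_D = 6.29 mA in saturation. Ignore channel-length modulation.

V_GS = 2.11 V

k_n = μ_nC_ox · (W/L) = 4.384 mA/V².
In saturation I_D = ½ k_n (V_GS − V_th)², so V_GS − V_th = √(2 I_D / k_n) = √(2 × 6.29 / 4.384) = 1.69 V.
V_GS = 0.42 + 1.69 = 2.11 V.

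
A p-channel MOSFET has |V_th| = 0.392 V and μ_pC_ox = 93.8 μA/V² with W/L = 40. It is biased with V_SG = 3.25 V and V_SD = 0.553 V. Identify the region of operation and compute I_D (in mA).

Triode; I_D = 5.36 mA

k_p = μ_pC_ox · (W/L) = 3.752 mA/V².
V_ov = V_SG − |V_th| = 3.25 − 0.392 = 2.86 V.
Since V_SD = 0.553 V < V_ov = 2.86 V, the device is in the triode region.
I_D = k_p [V_ov · V_SD − ½ V_SD²] = 3.752 × [2.86 × 0.553 − 0.5 × 0.553²] = 5.36 mA.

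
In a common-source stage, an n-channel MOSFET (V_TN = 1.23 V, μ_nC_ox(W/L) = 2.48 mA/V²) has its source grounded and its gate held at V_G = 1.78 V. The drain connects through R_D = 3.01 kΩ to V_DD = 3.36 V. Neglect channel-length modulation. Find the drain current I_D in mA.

I_D = 0.375 mA

V_GS = V_G = 1.78 V, so V_ov = 1.78 − 1.23 = 0.55 V.
Assume saturation: I_D = ½ k_n V_ov² = 0.5 × 2.48 × 0.55² = 0.375 mA, giving V_DS = V_DD − I_D R_D = 3.36 − 0.375 × 3.01 = 2.23 V.
V_DS = 2.23 V ≥ V_ov = 0.55 V, confirming saturation.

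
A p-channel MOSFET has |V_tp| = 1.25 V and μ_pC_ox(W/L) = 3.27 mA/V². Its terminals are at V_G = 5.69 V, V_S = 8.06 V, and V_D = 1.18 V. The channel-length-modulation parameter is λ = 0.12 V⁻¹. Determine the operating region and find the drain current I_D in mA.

Saturation; I_D = 3.74 mA

V_SG = V_S − V_G = 8.06 − 5.69 = 2.37 V; V_SD = V_S − V_D = 8.06 − 1.18 = 6.88 V.
V_ov = V_SG − |V_tp| = 2.37 − 1.25 = 1.12 V.
Since V_SD = 6.88 V ≥ V_ov = 1.12 V, the device is in saturation.
I_D = ½ k_p V_ov² (1 + λ V_SD) = 0.5 × 3.27 × 1.12² × (1 + 0.12 × 6.88) = 3.74 mA.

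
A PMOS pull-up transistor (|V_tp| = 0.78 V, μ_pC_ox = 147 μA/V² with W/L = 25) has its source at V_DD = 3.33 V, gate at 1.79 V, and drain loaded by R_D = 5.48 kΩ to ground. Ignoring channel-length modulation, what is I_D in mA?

V_SG = V_DD − V_G = 3.33 − 1.79 = 1.54 V, so V_ov = 1.54 − 0.78 = 0.76 V.
k_p = μ_pC_ox · (W/L) = 3.675 mA/V².
Assume saturation: I_D = ½ k_p V_ov² = 0.5 × 3.675 × 0.76² = 1.06 mA, giving V_SD = V_DD − I_D R_D = 3.33 − 1.06 × 5.48 = -2.49 V.
But -2.49 V < V_ov = 0.76 V, so the device is actually in triode.
In triode I_D = k_p[V_ov V_SD − ½ V_SD²] and I_D = (V_DD − V_SD)/R_D. Equating: 10.1 V_SD² − 16.31 V_SD + 3.33 = 0, giving V_SD = 0.24 V (the root below V_ov).
I_D = (3.33 − 0.24) / 5.48 = 0.564 mA.

I_D = 0.564 mA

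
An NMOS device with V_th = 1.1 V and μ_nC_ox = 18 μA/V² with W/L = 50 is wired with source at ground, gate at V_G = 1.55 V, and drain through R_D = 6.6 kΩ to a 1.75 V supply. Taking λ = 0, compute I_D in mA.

V_GS = V_G = 1.55 V, so V_ov = 1.55 − 1.1 = 0.45 V.
k_n = μ_nC_ox · (W/L) = 0.9 mA/V².
Assume saturation: I_D = ½ k_n V_ov² = 0.5 × 0.9 × 0.45² = 0.0911 mA, giving V_DS = V_DD − I_D R_D = 1.75 − 0.0911 × 6.6 = 1.15 V.
V_DS = 1.15 V ≥ V_ov = 0.45 V, confirming saturation.

I_D = 0.0911 mA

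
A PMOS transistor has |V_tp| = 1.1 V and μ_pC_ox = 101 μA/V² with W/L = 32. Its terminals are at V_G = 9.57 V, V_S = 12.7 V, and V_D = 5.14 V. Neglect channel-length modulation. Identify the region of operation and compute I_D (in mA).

Saturation; I_D = 6.66 mA

V_SG = V_S − V_G = 12.7 − 9.57 = 3.13 V; V_SD = V_S − V_D = 12.7 − 5.14 = 7.56 V.
k_p = μ_pC_ox · (W/L) = 3.232 mA/V².
V_ov = V_SG − |V_tp| = 3.13 − 1.1 = 2.03 V.
Since V_SD = 7.56 V ≥ V_ov = 2.03 V, the device is in saturation.
I_D = ½ k_p V_ov² = 0.5 × 3.232 × 2.03² = 6.66 mA.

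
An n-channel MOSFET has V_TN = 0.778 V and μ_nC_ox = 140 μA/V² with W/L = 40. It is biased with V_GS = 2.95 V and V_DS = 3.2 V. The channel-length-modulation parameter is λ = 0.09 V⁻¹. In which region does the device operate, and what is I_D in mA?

k_n = μ_nC_ox · (W/L) = 5.6 mA/V².
V_ov = V_GS − V_TN = 2.95 − 0.778 = 2.17 V.
Since V_DS = 3.2 V ≥ V_ov = 2.17 V, the device is in saturation.
I_D = ½ k_n V_ov² (1 + λ V_DS) = 0.5 × 5.6 × 2.17² × (1 + 0.09 × 3.2) = 17 mA.

Saturation; I_D = 17.0 mA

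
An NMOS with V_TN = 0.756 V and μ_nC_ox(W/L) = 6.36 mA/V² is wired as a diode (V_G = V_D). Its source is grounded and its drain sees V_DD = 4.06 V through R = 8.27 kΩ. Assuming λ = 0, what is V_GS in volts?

V_GS = 1.09 V

With gate tied to drain, V_GS = V_DS ≥ V_GS − V_TN, so the device is in saturation.
KCL at the drain: ½ k_n (V_GS − V_TN)² = (V_DD − V_GS)/R.
Let x = V_GS − 0.756. Then 26.3 x² + x − 3.304 = 0, giving x = 0.336 V (positive root), so V_GS = 1.09 V.
I_D = (V_DD − V_GS)/R = (4.06 − 1.09) / 8.27 = 0.359 mA.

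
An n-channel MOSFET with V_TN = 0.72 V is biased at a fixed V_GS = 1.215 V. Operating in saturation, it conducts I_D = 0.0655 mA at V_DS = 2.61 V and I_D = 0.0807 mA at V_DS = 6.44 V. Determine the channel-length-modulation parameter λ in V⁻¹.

With V_GS fixed, I_D ∝ (1 + λ V_DS) in saturation, so I_D2/I_D1 = (1 + λ V_DS2)/(1 + λ V_DS1).
0.0807/0.0655 = 1.232 = (1 + 6.44 λ)/(1 + 2.61 λ).
Solving: λ (I_D1 V_DS2 − I_D2 V_DS1) = I_D2 − I_D1, so λ = (0.0807 − 0.0655) / (0.0655 × 6.44 − 0.0807 × 2.61) = 0.0152 / 0.211 = 0.072 V⁻¹.

λ = 0.0720 V⁻¹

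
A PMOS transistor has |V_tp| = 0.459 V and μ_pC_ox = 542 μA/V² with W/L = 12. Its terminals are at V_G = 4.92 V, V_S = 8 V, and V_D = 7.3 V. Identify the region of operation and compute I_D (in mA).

V_SG = V_S − V_G = 8 − 4.92 = 3.08 V; V_SD = V_S − V_D = 8 − 7.3 = 0.7 V.
k_p = μ_pC_ox · (W/L) = 6.504 mA/V².
V_ov = V_SG − |V_tp| = 3.08 − 0.459 = 2.62 V.
Since V_SD = 0.7 V < V_ov = 2.62 V, the device is in the triode region.
I_D = k_p [V_ov · V_SD − ½ V_SD²] = 6.504 × [2.62 × 0.7 − 0.5 × 0.7²] = 10.3 mA.

Triode; I_D = 10.3 mA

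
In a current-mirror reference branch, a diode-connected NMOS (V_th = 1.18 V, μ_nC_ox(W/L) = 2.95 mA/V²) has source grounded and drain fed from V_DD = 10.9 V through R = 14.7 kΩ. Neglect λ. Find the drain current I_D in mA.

I_D = 0.617 mA

With gate tied to drain, V_GS = V_DS ≥ V_GS − V_th, so the device is in saturation.
KCL at the drain: ½ k_n (V_GS − V_th)² = (V_DD − V_GS)/R.
Let x = V_GS − 1.18. Then 21.7 x² + x − 9.72 = 0, giving x = 0.647 V (positive root), so V_GS = 1.83 V.
I_D = (V_DD − V_GS)/R = (10.9 − 1.83) / 14.7 = 0.617 mA.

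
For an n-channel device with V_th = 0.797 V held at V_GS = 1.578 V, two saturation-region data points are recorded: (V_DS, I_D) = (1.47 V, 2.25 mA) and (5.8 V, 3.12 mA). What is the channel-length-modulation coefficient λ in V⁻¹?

With V_GS fixed, I_D ∝ (1 + λ V_DS) in saturation, so I_D2/I_D1 = (1 + λ V_DS2)/(1 + λ V_DS1).
3.12/2.25 = 1.387 = (1 + 5.8 λ)/(1 + 1.47 λ).
Solving: λ (I_D1 V_DS2 − I_D2 V_DS1) = I_D2 − I_D1, so λ = (3.12 − 2.25) / (2.25 × 5.8 − 3.12 × 1.47) = 0.87 / 8.46 = 0.103 V⁻¹.

λ = 0.103 V⁻¹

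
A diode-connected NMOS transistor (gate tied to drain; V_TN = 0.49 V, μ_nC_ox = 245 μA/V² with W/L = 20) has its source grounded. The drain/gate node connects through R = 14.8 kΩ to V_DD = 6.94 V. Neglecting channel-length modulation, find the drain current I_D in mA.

With gate tied to drain, V_GS = V_DS ≥ V_GS − V_TN, so the device is in saturation.
k_n = μ_nC_ox · (W/L) = 4.9 mA/V².
KCL at the drain: ½ k_n (V_GS − V_TN)² = (V_DD − V_GS)/R.
Let x = V_GS − 0.49. Then 36.3 x² + x − 6.45 = 0, giving x = 0.408 V (positive root), so V_GS = 0.898 V.
I_D = (V_DD − V_GS)/R = (6.94 − 0.898) / 14.8 = 0.408 mA.

I_D = 0.408 mA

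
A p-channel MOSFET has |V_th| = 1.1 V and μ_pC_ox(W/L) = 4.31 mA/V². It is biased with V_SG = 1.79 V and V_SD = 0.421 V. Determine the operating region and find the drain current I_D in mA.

V_ov = V_SG − |V_th| = 1.79 − 1.1 = 0.69 V.
Since V_SD = 0.421 V < V_ov = 0.69 V, the device is in the triode region.
I_D = k_p [V_ov · V_SD − ½ V_SD²] = 4.31 × [0.69 × 0.421 − 0.5 × 0.421²] = 0.87 mA.

Triode; I_D = 0.870 mA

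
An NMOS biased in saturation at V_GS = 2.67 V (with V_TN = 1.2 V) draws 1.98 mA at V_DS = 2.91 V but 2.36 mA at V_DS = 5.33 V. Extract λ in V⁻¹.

With V_GS fixed, I_D ∝ (1 + λ V_DS) in saturation, so I_D2/I_D1 = (1 + λ V_DS2)/(1 + λ V_DS1).
2.36/1.98 = 1.192 = (1 + 5.33 λ)/(1 + 2.91 λ).
Solving: λ (I_D1 V_DS2 − I_D2 V_DS1) = I_D2 − I_D1, so λ = (2.36 − 1.98) / (1.98 × 5.33 − 2.36 × 2.91) = 0.38 / 3.69 = 0.103 V⁻¹.

λ = 0.103 V⁻¹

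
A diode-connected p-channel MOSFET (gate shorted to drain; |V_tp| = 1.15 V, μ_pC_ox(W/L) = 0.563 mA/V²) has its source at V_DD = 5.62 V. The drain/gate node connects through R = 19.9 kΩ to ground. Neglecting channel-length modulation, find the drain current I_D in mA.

I_D = 0.184 mA

With gate tied to drain, V_SG = V_SD ≥ V_SG − |V_tp|, so the device is in saturation.
KCL at the drain: ½ k_p (V_SG − |V_tp|)² = (V_DD − V_SG)/R.
Let x = V_SG − 1.15. Then 5.6 x² + x − 4.47 = 0, giving x = 0.808 V (positive root), so V_SG = 1.96 V.
I_D = (V_DD − V_SG)/R = (5.62 − 1.96) / 19.9 = 0.184 mA.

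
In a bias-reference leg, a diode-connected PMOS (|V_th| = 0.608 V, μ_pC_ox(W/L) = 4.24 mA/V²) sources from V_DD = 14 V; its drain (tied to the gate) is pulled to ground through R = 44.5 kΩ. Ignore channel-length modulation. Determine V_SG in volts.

With gate tied to drain, V_SG = V_SD ≥ V_SG − |V_th|, so the device is in saturation.
KCL at the drain: ½ k_p (V_SG − |V_th|)² = (V_DD − V_SG)/R.
Let x = V_SG − 0.608. Then 94.3 x² + x − 13.39 = 0, giving x = 0.372 V (positive root), so V_SG = 0.98 V.
I_D = (V_DD − V_SG)/R = (14 − 0.98) / 44.5 = 0.293 mA.

V_SG = 0.980 V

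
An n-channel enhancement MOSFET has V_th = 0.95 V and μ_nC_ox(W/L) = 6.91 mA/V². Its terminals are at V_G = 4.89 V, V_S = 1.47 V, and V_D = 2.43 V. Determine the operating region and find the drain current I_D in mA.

V_GS = V_G − V_S = 4.89 − 1.47 = 3.42 V; V_DS = V_D − V_S = 2.43 − 1.47 = 0.96 V.
V_ov = V_GS − V_th = 3.42 − 0.95 = 2.47 V.
Since V_DS = 0.96 V < V_ov = 2.47 V, the device is in the triode region.
I_D = k_n [V_ov · V_DS − ½ V_DS²] = 6.91 × [2.47 × 0.96 − 0.5 × 0.96²] = 13.2 mA.

Triode; I_D = 13.2 mA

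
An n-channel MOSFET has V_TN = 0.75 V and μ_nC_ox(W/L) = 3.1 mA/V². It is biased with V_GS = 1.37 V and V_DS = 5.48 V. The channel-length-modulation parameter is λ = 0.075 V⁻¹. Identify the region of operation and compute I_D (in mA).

V_ov = V_GS − V_TN = 1.37 − 0.75 = 0.62 V.
Since V_DS = 5.48 V ≥ V_ov = 0.62 V, the device is in saturation.
I_D = ½ k_n V_ov² (1 + λ V_DS) = 0.5 × 3.1 × 0.62² × (1 + 0.075 × 5.48) = 0.841 mA.

Saturation; I_D = 0.841 mA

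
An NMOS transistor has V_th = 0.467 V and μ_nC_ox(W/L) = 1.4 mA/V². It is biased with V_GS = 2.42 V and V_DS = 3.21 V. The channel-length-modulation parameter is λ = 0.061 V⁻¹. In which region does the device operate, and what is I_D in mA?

V_ov = V_GS − V_th = 2.42 − 0.467 = 1.95 V.
Since V_DS = 3.21 V ≥ V_ov = 1.95 V, the device is in saturation.
I_D = ½ k_n V_ov² (1 + λ V_DS) = 0.5 × 1.4 × 1.95² × (1 + 0.061 × 3.21) = 3.19 mA.

Saturation; I_D = 3.19 mA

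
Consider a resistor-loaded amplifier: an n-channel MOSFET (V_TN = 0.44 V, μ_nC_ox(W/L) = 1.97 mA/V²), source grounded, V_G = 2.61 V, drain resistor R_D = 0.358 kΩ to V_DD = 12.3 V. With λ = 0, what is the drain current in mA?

V_GS = V_G = 2.61 V, so V_ov = 2.61 − 0.44 = 2.17 V.
Assume saturation: I_D = ½ k_n V_ov² = 0.5 × 1.97 × 2.17² = 4.64 mA, giving V_DS = V_DD − I_D R_D = 12.3 − 4.64 × 0.358 = 10.6 V.
V_DS = 10.6 V ≥ V_ov = 2.17 V, confirming saturation.

I_D = 4.64 mA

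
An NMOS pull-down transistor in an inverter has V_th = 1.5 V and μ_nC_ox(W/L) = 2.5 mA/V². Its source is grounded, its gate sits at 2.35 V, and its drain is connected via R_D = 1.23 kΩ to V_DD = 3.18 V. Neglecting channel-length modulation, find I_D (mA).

I_D = 0.903 mA

V_GS = V_G = 2.35 V, so V_ov = 2.35 − 1.5 = 0.85 V.
Assume saturation: I_D = ½ k_n V_ov² = 0.5 × 2.5 × 0.85² = 0.903 mA, giving V_DS = V_DD − I_D R_D = 3.18 − 0.903 × 1.23 = 2.07 V.
V_DS = 2.07 V ≥ V_ov = 0.85 V, confirming saturation.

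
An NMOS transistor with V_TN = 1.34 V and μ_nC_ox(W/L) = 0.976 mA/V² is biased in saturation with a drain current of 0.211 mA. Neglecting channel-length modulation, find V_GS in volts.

In saturation I_D = ½ k_n (V_GS − V_TN)², so V_GS − V_TN = √(2 I_D / k_n) = √(2 × 0.211 / 0.976) = 0.658 V.
V_GS = 1.34 + 0.658 = 2 V.

V_GS = 2.00 V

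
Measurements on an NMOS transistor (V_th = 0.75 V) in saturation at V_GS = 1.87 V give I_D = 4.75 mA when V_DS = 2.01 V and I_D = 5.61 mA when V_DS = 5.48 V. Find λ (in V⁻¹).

With V_GS fixed, I_D ∝ (1 + λ V_DS) in saturation, so I_D2/I_D1 = (1 + λ V_DS2)/(1 + λ V_DS1).
5.61/4.75 = 1.181 = (1 + 5.48 λ)/(1 + 2.01 λ).
Solving: λ (I_D1 V_DS2 − I_D2 V_DS1) = I_D2 − I_D1, so λ = (5.61 − 4.75) / (4.75 × 5.48 − 5.61 × 2.01) = 0.86 / 14.8 = 0.0583 V⁻¹.

λ = 0.0583 V⁻¹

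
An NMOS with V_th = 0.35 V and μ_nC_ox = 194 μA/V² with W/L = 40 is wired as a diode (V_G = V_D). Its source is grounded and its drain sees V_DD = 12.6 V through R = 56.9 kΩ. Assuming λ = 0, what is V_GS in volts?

With gate tied to drain, V_GS = V_DS ≥ V_GS − V_th, so the device is in saturation.
k_n = μ_nC_ox · (W/L) = 7.76 mA/V².
KCL at the drain: ½ k_n (V_GS − V_th)² = (V_DD − V_GS)/R.
Let x = V_GS − 0.35. Then 221 x² + x − 12.25 = 0, giving x = 0.233 V (positive root), so V_GS = 0.583 V.
I_D = (V_DD − V_GS)/R = (12.6 − 0.583) / 56.9 = 0.211 mA.

V_GS = 0.583 V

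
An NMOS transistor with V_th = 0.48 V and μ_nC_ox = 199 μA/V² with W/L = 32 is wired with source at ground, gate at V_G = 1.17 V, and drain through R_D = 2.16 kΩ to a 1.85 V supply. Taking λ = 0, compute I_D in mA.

V_GS = V_G = 1.17 V, so V_ov = 1.17 − 0.48 = 0.69 V.
k_n = μ_nC_ox · (W/L) = 6.368 mA/V².
Assume saturation: I_D = ½ k_n V_ov² = 0.5 × 6.368 × 0.69² = 1.52 mA, giving V_DS = V_DD − I_D R_D = 1.85 − 1.52 × 2.16 = -1.42 V.
But -1.42 V < V_ov = 0.69 V, so the device is actually in triode.
In triode I_D = k_n[V_ov V_DS − ½ V_DS²] and I_D = (V_DD − V_DS)/R_D. Equating: 6.88 V_DS² − 10.49 V_DS + 1.85 = 0, giving V_DS = 0.203 V (the root below V_ov).
I_D = (1.85 − 0.203) / 2.16 = 0.762 mA.

I_D = 0.762 mA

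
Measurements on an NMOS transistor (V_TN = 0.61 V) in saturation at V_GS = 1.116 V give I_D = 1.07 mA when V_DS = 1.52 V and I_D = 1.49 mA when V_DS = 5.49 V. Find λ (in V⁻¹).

With V_GS fixed, I_D ∝ (1 + λ V_DS) in saturation, so I_D2/I_D1 = (1 + λ V_DS2)/(1 + λ V_DS1).
1.49/1.07 = 1.393 = (1 + 5.49 λ)/(1 + 1.52 λ).
Solving: λ (I_D1 V_DS2 − I_D2 V_DS1) = I_D2 − I_D1, so λ = (1.49 − 1.07) / (1.07 × 5.49 − 1.49 × 1.52) = 0.42 / 3.61 = 0.116 V⁻¹.

λ = 0.116 V⁻¹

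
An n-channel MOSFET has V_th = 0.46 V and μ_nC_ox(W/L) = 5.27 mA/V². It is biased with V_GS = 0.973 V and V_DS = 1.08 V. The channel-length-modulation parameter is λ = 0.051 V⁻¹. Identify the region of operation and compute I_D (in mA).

Saturation; I_D = 0.732 mA

V_ov = V_GS − V_th = 0.973 − 0.46 = 0.513 V.
Since V_DS = 1.08 V ≥ V_ov = 0.513 V, the device is in saturation.
I_D = ½ k_n V_ov² (1 + λ V_DS) = 0.5 × 5.27 × 0.513² × (1 + 0.051 × 1.08) = 0.732 mA.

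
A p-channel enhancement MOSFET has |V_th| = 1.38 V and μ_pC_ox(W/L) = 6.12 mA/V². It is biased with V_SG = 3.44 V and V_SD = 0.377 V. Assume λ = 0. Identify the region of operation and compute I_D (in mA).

Triode; I_D = 4.32 mA

V_ov = V_SG − |V_th| = 3.44 − 1.38 = 2.06 V.
Since V_SD = 0.377 V < V_ov = 2.06 V, the device is in the triode region.
I_D = k_p [V_ov · V_SD − ½ V_SD²] = 6.12 × [2.06 × 0.377 − 0.5 × 0.377²] = 4.32 mA.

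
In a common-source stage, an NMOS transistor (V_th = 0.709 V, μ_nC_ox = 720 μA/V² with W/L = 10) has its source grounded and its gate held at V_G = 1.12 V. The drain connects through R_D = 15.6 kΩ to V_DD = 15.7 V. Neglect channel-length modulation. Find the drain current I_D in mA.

I_D = 0.608 mA

V_GS = V_G = 1.12 V, so V_ov = 1.12 − 0.709 = 0.411 V.
k_n = μ_nC_ox · (W/L) = 7.2 mA/V².
Assume saturation: I_D = ½ k_n V_ov² = 0.5 × 7.2 × 0.411² = 0.608 mA, giving V_DS = V_DD − I_D R_D = 15.7 − 0.608 × 15.6 = 6.21 V.
V_DS = 6.21 V ≥ V_ov = 0.411 V, confirming saturation.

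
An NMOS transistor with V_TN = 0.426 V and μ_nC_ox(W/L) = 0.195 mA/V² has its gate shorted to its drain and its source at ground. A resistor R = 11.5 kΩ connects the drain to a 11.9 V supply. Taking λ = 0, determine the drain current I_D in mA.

I_D = 0.756 mA

With gate tied to drain, V_GS = V_DS ≥ V_GS − V_TN, so the device is in saturation.
KCL at the drain: ½ k_n (V_GS − V_TN)² = (V_DD − V_GS)/R.
Let x = V_GS − 0.426. Then 1.12 x² + x − 11.47 = 0, giving x = 2.78 V (positive root), so V_GS = 3.21 V.
I_D = (V_DD − V_GS)/R = (11.9 − 3.21) / 11.5 = 0.756 mA.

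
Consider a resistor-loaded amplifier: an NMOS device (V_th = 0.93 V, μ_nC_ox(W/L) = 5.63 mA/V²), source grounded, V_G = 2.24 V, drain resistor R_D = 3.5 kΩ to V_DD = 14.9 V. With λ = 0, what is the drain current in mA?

V_GS = V_G = 2.24 V, so V_ov = 2.24 − 0.93 = 1.31 V.
Assume saturation: I_D = ½ k_n V_ov² = 0.5 × 5.63 × 1.31² = 4.83 mA, giving V_DS = V_DD − I_D R_D = 14.9 − 4.83 × 3.5 = -2.01 V.
But -2.01 V < V_ov = 1.31 V, so the device is actually in triode.
In triode I_D = k_n[V_ov V_DS − ½ V_DS²] and I_D = (V_DD − V_DS)/R_D. Equating: 9.85 V_DS² − 26.81 V_DS + 14.9 = 0, giving V_DS = 0.778 V (the root below V_ov).
I_D = (14.9 − 0.778) / 3.5 = 4.03 mA.

I_D = 4.03 mA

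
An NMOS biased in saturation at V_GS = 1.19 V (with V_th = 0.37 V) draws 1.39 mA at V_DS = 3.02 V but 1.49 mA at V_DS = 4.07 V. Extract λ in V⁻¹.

λ = 0.0864 V⁻¹

With V_GS fixed, I_D ∝ (1 + λ V_DS) in saturation, so I_D2/I_D1 = (1 + λ V_DS2)/(1 + λ V_DS1).
1.49/1.39 = 1.072 = (1 + 4.07 λ)/(1 + 3.02 λ).
Solving: λ (I_D1 V_DS2 − I_D2 V_DS1) = I_D2 − I_D1, so λ = (1.49 − 1.39) / (1.39 × 4.07 − 1.49 × 3.02) = 0.1 / 1.16 = 0.0864 V⁻¹.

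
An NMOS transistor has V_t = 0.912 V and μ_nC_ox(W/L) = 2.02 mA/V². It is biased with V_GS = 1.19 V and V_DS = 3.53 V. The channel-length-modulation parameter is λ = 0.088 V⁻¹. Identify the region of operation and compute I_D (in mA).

Saturation; I_D = 0.102 mA

V_ov = V_GS − V_t = 1.19 − 0.912 = 0.278 V.
Since V_DS = 3.53 V ≥ V_ov = 0.278 V, the device is in saturation.
I_D = ½ k_n V_ov² (1 + λ V_DS) = 0.5 × 2.02 × 0.278² × (1 + 0.088 × 3.53) = 0.102 mA.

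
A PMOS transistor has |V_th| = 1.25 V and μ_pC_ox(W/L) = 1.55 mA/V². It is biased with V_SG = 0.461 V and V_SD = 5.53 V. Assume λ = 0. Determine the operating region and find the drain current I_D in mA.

V_SG = 0.461 V < |V_th| = 1.25 V, so the transistor is in cutoff.

Cutoff; I_D = 0 mA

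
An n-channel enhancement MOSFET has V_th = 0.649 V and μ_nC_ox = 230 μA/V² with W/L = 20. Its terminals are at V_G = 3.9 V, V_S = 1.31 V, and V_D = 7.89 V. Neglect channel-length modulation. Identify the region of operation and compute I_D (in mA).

V_GS = V_G − V_S = 3.9 − 1.31 = 2.59 V; V_DS = V_D − V_S = 7.89 − 1.31 = 6.58 V.
k_n = μ_nC_ox · (W/L) = 4.6 mA/V².
V_ov = V_GS − V_th = 2.59 − 0.649 = 1.94 V.
Since V_DS = 6.58 V ≥ V_ov = 1.94 V, the device is in saturation.
I_D = ½ k_n V_ov² = 0.5 × 4.6 × 1.94² = 8.67 mA.

Saturation; I_D = 8.67 mA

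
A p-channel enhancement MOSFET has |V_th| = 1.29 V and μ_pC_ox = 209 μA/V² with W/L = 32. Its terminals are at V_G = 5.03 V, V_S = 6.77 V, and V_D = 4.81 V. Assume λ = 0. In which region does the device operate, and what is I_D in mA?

Saturation; I_D = 0.677 mA

V_SG = V_S − V_G = 6.77 − 5.03 = 1.74 V; V_SD = V_S − V_D = 6.77 − 4.81 = 1.96 V.
k_p = μ_pC_ox · (W/L) = 6.688 mA/V².
V_ov = V_SG − |V_th| = 1.74 − 1.29 = 0.45 V.
Since V_SD = 1.96 V ≥ V_ov = 0.45 V, the device is in saturation.
I_D = ½ k_p V_ov² = 0.5 × 6.688 × 0.45² = 0.677 mA.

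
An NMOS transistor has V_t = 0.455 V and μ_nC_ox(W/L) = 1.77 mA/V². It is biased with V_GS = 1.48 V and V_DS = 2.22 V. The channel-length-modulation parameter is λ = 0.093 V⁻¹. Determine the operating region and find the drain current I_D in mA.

Saturation; I_D = 1.12 mA

V_ov = V_GS − V_t = 1.48 − 0.455 = 1.02 V.
Since V_DS = 2.22 V ≥ V_ov = 1.02 V, the device is in saturation.
I_D = ½ k_n V_ov² (1 + λ V_DS) = 0.5 × 1.77 × 1.02² × (1 + 0.093 × 2.22) = 1.12 mA.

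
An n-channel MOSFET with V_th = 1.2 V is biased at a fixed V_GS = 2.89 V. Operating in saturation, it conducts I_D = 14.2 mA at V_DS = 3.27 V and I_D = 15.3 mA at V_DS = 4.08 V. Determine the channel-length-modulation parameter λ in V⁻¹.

With V_GS fixed, I_D ∝ (1 + λ V_DS) in saturation, so I_D2/I_D1 = (1 + λ V_DS2)/(1 + λ V_DS1).
15.3/14.2 = 1.077 = (1 + 4.08 λ)/(1 + 3.27 λ).
Solving: λ (I_D1 V_DS2 − I_D2 V_DS1) = I_D2 − I_D1, so λ = (15.3 − 14.2) / (14.2 × 4.08 − 15.3 × 3.27) = 1.1 / 7.9 = 0.139 V⁻¹.

λ = 0.139 V⁻¹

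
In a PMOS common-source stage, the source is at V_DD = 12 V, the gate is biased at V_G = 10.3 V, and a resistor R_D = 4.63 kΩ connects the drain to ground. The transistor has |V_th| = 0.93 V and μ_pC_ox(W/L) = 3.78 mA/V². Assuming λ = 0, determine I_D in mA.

V_SG = V_DD − V_G = 12 − 10.3 = 1.7 V, so V_ov = 1.7 − 0.93 = 0.77 V.
Assume saturation: I_D = ½ k_p V_ov² = 0.5 × 3.78 × 0.77² = 1.12 mA, giving V_SD = V_DD − I_D R_D = 12 − 1.12 × 4.63 = 6.81 V.
V_SD = 6.81 V ≥ V_ov = 0.77 V, confirming saturation.

I_D = 1.12 mA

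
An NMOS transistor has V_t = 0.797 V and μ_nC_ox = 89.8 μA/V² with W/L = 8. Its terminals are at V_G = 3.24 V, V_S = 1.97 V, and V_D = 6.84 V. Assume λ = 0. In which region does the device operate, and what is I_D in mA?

Saturation; I_D = 0.0804 mA

V_GS = V_G − V_S = 3.24 − 1.97 = 1.27 V; V_DS = V_D − V_S = 6.84 − 1.97 = 4.87 V.
k_n = μ_nC_ox · (W/L) = 0.7184 mA/V².
V_ov = V_GS − V_t = 1.27 − 0.797 = 0.473 V.
Since V_DS = 4.87 V ≥ V_ov = 0.473 V, the device is in saturation.
I_D = ½ k_n V_ov² = 0.5 × 0.7184 × 0.473² = 0.0804 mA.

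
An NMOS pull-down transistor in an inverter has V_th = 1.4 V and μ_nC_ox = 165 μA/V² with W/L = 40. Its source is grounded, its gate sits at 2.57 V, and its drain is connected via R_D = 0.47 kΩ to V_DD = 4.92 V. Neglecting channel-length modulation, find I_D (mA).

I_D = 4.52 mA

V_GS = V_G = 2.57 V, so V_ov = 2.57 − 1.4 = 1.17 V.
k_n = μ_nC_ox · (W/L) = 6.6 mA/V².
Assume saturation: I_D = ½ k_n V_ov² = 0.5 × 6.6 × 1.17² = 4.52 mA, giving V_DS = V_DD − I_D R_D = 4.92 − 4.52 × 0.47 = 2.8 V.
V_DS = 2.8 V ≥ V_ov = 1.17 V, confirming saturation.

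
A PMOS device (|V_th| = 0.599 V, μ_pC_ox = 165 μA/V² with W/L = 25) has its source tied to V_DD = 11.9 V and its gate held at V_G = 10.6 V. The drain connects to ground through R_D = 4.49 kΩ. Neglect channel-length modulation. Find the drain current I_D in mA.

I_D = 1.01 mA

V_SG = V_DD − V_G = 11.9 − 10.6 = 1.3 V, so V_ov = 1.3 − 0.599 = 0.701 V.
k_p = μ_pC_ox · (W/L) = 4.125 mA/V².
Assume saturation: I_D = ½ k_p V_ov² = 0.5 × 4.125 × 0.701² = 1.01 mA, giving V_SD = V_DD − I_D R_D = 11.9 − 1.01 × 4.49 = 7.35 V.
V_SD = 7.35 V ≥ V_ov = 0.701 V, confirming saturation.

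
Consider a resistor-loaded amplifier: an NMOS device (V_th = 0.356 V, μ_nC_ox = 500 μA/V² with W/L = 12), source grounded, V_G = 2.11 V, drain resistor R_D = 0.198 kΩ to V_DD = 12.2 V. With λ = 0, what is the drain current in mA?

I_D = 9.23 mA

V_GS = V_G = 2.11 V, so V_ov = 2.11 − 0.356 = 1.75 V.
k_n = μ_nC_ox · (W/L) = 6 mA/V².
Assume saturation: I_D = ½ k_n V_ov² = 0.5 × 6 × 1.75² = 9.23 mA, giving V_DS = V_DD − I_D R_D = 12.2 − 9.23 × 0.198 = 10.4 V.
V_DS = 10.4 V ≥ V_ov = 1.75 V, confirming saturation.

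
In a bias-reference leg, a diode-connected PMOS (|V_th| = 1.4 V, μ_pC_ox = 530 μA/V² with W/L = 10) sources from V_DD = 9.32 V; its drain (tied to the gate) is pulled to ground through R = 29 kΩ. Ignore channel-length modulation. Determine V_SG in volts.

V_SG = 1.71 V

With gate tied to drain, V_SG = V_SD ≥ V_SG − |V_th|, so the device is in saturation.
k_p = μ_pC_ox · (W/L) = 5.3 mA/V².
KCL at the drain: ½ k_p (V_SG − |V_th|)² = (V_DD − V_SG)/R.
Let x = V_SG − 1.4. Then 76.8 x² + x − 7.92 = 0, giving x = 0.315 V (positive root), so V_SG = 1.71 V.
I_D = (V_DD − V_SG)/R = (9.32 − 1.71) / 29 = 0.262 mA.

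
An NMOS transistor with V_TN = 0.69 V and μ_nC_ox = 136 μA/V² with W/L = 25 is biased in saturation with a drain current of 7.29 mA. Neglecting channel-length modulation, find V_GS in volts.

k_n = μ_nC_ox · (W/L) = 3.4 mA/V².
In saturation I_D = ½ k_n (V_GS − V_TN)², so V_GS − V_TN = √(2 I_D / k_n) = √(2 × 7.29 / 3.4) = 2.07 V.
V_GS = 0.69 + 2.07 = 2.76 V.

V_GS = 2.76 V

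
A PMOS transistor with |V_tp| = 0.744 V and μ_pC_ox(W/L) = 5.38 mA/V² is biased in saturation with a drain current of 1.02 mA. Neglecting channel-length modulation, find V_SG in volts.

In saturation I_D = ½ k_p (V_SG − |V_tp|)², so V_SG − |V_tp| = √(2 I_D / k_p) = √(2 × 1.02 / 5.38) = 0.616 V.
V_SG = 0.744 + 0.616 = 1.36 V.

V_SG = 1.36 V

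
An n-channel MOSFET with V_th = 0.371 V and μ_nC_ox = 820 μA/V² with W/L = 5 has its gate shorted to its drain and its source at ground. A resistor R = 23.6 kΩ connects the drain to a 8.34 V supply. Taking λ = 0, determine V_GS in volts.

V_GS = 0.767 V

With gate tied to drain, V_GS = V_DS ≥ V_GS − V_th, so the device is in saturation.
k_n = μ_nC_ox · (W/L) = 4.1 mA/V².
KCL at the drain: ½ k_n (V_GS − V_th)² = (V_DD − V_GS)/R.
Let x = V_GS − 0.371. Then 48.4 x² + x − 7.969 = 0, giving x = 0.396 V (positive root), so V_GS = 0.767 V.
I_D = (V_DD − V_GS)/R = (8.34 − 0.767) / 23.6 = 0.321 mA.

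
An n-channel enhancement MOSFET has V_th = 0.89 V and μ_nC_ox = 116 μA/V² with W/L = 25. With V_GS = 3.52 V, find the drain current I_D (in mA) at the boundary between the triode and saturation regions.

At the boundary V_DS = V_ov = V_GS − V_th = 3.52 − 0.89 = 2.63 V.
k_n = μ_nC_ox · (W/L) = 2.9 mA/V².
I_D = ½ k_n V_ov² = 0.5 × 2.9 × 2.63² = 10 mA.

I_D = 10.0 mA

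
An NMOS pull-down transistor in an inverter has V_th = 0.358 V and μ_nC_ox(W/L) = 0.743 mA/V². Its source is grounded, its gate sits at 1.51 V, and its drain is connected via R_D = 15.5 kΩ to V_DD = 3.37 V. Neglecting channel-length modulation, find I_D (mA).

I_D = 0.200 mA

V_GS = V_G = 1.51 V, so V_ov = 1.51 − 0.358 = 1.15 V.
Assume saturation: I_D = ½ k_n V_ov² = 0.5 × 0.743 × 1.15² = 0.493 mA, giving V_DS = V_DD − I_D R_D = 3.37 − 0.493 × 15.5 = -4.27 V.
But -4.27 V < V_ov = 1.15 V, so the device is actually in triode.
In triode I_D = k_n[V_ov V_DS − ½ V_DS²] and I_D = (V_DD − V_DS)/R_D. Equating: 5.76 V_DS² − 14.27 V_DS + 3.37 = 0, giving V_DS = 0.264 V (the root below V_ov).
I_D = (3.37 − 0.264) / 15.5 = 0.2 mA.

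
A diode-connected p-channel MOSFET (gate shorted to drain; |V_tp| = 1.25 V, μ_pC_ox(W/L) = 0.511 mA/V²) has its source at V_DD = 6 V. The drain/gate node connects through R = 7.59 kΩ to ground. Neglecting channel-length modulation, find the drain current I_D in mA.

With gate tied to drain, V_SG = V_SD ≥ V_SG − |V_tp|, so the device is in saturation.
KCL at the drain: ½ k_p (V_SG − |V_tp|)² = (V_DD − V_SG)/R.
Let x = V_SG − 1.25. Then 1.94 x² + x − 4.75 = 0, giving x = 1.33 V (positive root), so V_SG = 2.58 V.
I_D = (V_DD − V_SG)/R = (6 − 2.58) / 7.59 = 0.451 mA.

I_D = 0.451 mA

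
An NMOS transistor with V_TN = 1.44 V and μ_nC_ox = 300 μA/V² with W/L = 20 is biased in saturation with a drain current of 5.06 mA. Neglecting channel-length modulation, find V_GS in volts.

V_GS = 2.74 V

k_n = μ_nC_ox · (W/L) = 6 mA/V².
In saturation I_D = ½ k_n (V_GS − V_TN)², so V_GS − V_TN = √(2 I_D / k_n) = √(2 × 5.06 / 6) = 1.3 V.
V_GS = 1.44 + 1.3 = 2.74 V.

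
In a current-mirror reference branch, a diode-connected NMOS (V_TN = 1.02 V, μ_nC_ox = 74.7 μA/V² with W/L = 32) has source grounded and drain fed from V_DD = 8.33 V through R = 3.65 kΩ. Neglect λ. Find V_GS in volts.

V_GS = 2.20 V

With gate tied to drain, V_GS = V_DS ≥ V_GS − V_TN, so the device is in saturation.
k_n = μ_nC_ox · (W/L) = 2.39 mA/V².
KCL at the drain: ½ k_n (V_GS − V_TN)² = (V_DD − V_GS)/R.
Let x = V_GS − 1.02. Then 4.36 x² + x − 7.31 = 0, giving x = 1.18 V (positive root), so V_GS = 2.2 V.
I_D = (V_DD − V_GS)/R = (8.33 − 2.2) / 3.65 = 1.68 mA.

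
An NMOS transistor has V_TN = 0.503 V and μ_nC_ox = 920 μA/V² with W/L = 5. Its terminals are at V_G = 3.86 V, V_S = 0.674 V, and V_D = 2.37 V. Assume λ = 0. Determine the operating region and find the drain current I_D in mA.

V_GS = V_G − V_S = 3.86 − 0.674 = 3.19 V; V_DS = V_D − V_S = 2.37 − 0.674 = 1.7 V.
k_n = μ_nC_ox · (W/L) = 4.6 mA/V².
V_ov = V_GS − V_TN = 3.19 − 0.503 = 2.68 V.
Since V_DS = 1.7 V < V_ov = 2.68 V, the device is in the triode region.
I_D = k_n [V_ov · V_DS − ½ V_DS²] = 4.6 × [2.68 × 1.7 − 0.5 × 1.7²] = 14.3 mA.

Triode; I_D = 14.3 mA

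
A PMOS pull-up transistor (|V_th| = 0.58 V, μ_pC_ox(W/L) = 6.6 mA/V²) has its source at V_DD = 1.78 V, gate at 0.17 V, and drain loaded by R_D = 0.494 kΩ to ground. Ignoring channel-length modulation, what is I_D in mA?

I_D = 2.58 mA

V_SG = V_DD − V_G = 1.78 − 0.17 = 1.61 V, so V_ov = 1.61 − 0.58 = 1.03 V.
Assume saturation: I_D = ½ k_p V_ov² = 0.5 × 6.6 × 1.03² = 3.5 mA, giving V_SD = V_DD − I_D R_D = 1.78 − 3.5 × 0.494 = 0.0505 V.
But 0.0505 V < V_ov = 1.03 V, so the device is actually in triode.
In triode I_D = k_p[V_ov V_SD − ½ V_SD²] and I_D = (V_DD − V_SD)/R_D. Equating: 1.63 V_SD² − 4.358 V_SD + 1.78 = 0, giving V_SD = 0.503 V (the root below V_ov).
I_D = (1.78 − 0.503) / 0.494 = 2.58 mA.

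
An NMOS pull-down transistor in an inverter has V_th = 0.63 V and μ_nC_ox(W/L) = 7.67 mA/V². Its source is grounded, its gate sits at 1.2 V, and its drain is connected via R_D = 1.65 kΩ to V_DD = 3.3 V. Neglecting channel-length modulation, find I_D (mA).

V_GS = V_G = 1.2 V, so V_ov = 1.2 − 0.63 = 0.57 V.
Assume saturation: I_D = ½ k_n V_ov² = 0.5 × 7.67 × 0.57² = 1.25 mA, giving V_DS = V_DD − I_D R_D = 3.3 − 1.25 × 1.65 = 1.24 V.
V_DS = 1.24 V ≥ V_ov = 0.57 V, confirming saturation.

I_D = 1.25 mA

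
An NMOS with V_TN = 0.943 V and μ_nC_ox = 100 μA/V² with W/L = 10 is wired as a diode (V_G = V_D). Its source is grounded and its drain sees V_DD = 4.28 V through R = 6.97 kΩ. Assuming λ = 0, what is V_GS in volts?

V_GS = 1.79 V

With gate tied to drain, V_GS = V_DS ≥ V_GS − V_TN, so the device is in saturation.
k_n = μ_nC_ox · (W/L) = 1 mA/V².
KCL at the drain: ½ k_n (V_GS − V_TN)² = (V_DD − V_GS)/R.
Let x = V_GS − 0.943. Then 3.48 x² + x − 3.337 = 0, giving x = 0.846 V (positive root), so V_GS = 1.79 V.
I_D = (V_DD − V_GS)/R = (4.28 − 1.79) / 6.97 = 0.357 mA.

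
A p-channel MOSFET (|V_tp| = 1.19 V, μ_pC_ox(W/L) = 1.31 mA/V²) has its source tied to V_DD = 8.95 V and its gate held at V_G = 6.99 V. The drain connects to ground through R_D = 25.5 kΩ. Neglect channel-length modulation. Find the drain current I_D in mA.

V_SG = V_DD − V_G = 8.95 − 6.99 = 1.96 V, so V_ov = 1.96 − 1.19 = 0.77 V.
Assume saturation: I_D = ½ k_p V_ov² = 0.5 × 1.31 × 0.77² = 0.388 mA, giving V_SD = V_DD − I_D R_D = 8.95 − 0.388 × 25.5 = -0.953 V.
But -0.953 V < V_ov = 0.77 V, so the device is actually in triode.
In triode I_D = k_p[V_ov V_SD − ½ V_SD²] and I_D = (V_DD − V_SD)/R_D. Equating: 16.7 V_SD² − 26.72 V_SD + 8.95 = 0, giving V_SD = 0.477 V (the root below V_ov).
I_D = (8.95 − 0.477) / 25.5 = 0.332 mA.

I_D = 0.332 mA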